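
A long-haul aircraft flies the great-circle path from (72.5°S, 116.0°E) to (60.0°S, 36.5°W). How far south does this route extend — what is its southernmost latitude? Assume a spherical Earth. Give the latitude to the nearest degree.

The great circle lies in the plane with unit normal n̂ = (p₁ × p₂)/|p₁ × p₂|.
Here n̂_z ≈ -0.096; the vertex latitude is φ_max = arccos|n̂_z| ≈ 84.5°.

≈ 84°S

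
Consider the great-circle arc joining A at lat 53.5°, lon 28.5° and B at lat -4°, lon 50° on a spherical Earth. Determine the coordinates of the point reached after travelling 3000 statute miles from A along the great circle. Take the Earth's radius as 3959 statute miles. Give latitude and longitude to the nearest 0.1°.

From cos δ = sin φ₁ sin φ₂ + cos φ₁ cos φ₂ cos Δλ, the central angle is δ ≈ 1.052 rad (60.3°). The total great-circle distance is δ·R ≈ 1.052 × 3959 ≈ 4164 mi, so the target fraction is f = 3000/4164 ≈ 0.720.
Interpolate at f ≈ 0.720 with slerp weights a = sin((1−f)δ)/sin δ ≈ 0.334, b = sin(fδ)/sin δ ≈ 0.792.
p = a·p₁ + b·p₂ ≈ (0.682, 0.700, 0.213); φ = arcsin(p_z) ≈ 12.30°, λ = atan2(p_y, p_x) ≈ 45.73°.

≈ lat 12.3°, lon 45.7°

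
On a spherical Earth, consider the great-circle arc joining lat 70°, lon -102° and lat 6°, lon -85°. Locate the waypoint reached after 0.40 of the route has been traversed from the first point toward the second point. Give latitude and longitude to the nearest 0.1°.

Write both endpoints as unit vectors p₁, p₂ with components (cos φ cos λ, cos φ sin λ, sin φ).
The central angle between the endpoints is δ = arccos(p₁·p₂) ≈ 1.133 rad (64.9°).
Interpolate at f = 0.40 with slerp weights a = sin((1−f)δ)/sin δ ≈ 0.694, b = sin(fδ)/sin δ ≈ 0.484.
p = a·p₁ + b·p₂ ≈ (-0.007, -0.711, 0.703); φ = arcsin(p_z) ≈ 44.66°, λ = atan2(p_y, p_x) ≈ -90.60°.

≈ lat 44.7°, lon -90.6°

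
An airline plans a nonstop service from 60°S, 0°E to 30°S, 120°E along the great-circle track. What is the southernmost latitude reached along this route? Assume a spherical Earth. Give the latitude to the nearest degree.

The great circle lies in the plane with unit normal n̂ = (p₁ × p₂)/|p₁ × p₂|.
Here n̂_z ≈ +0.384; the vertex latitude is φ_max = arccos|n̂_z| ≈ 67.4°.
Check via Clairaut: cos φ_max = |cos φ₁| · sin C = cos(60.0°)·sin(129.8°) ≈ 0.384, again giving ≈ 67.4°.

≈ 67°S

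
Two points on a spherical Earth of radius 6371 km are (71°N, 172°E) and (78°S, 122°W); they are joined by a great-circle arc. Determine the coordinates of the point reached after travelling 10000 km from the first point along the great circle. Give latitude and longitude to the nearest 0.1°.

≈ (17.0°S, 161.3°W)

Convert each endpoint to a unit vector on the sphere (x = cos φ cos λ, y = cos φ sin λ, z = sin φ).
The central angle between the endpoints is δ = arccos(p₁·p₂) ≈ 2.684 rad (153.8°). The total great-circle distance is δ·R ≈ 2.684 × 6371 ≈ 17103 km, so the target fraction is f = 10000/17103 ≈ 0.585.
Interpolate at f ≈ 0.585 with slerp weights a = sin((1−f)δ)/sin δ ≈ 2.034, b = sin(fδ)/sin δ ≈ 2.266.
p = a·p₁ + b·p₂ ≈ (-0.905, -0.307, -0.293); φ = arcsin(p_z) ≈ -17.02°, λ = atan2(p_y, p_x) ≈ -161.25°.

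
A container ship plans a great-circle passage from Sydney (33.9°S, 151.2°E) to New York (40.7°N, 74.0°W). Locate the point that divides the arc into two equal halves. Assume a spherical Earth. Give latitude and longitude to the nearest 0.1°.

≈ (8.7°N, 147.6°W)

From cos δ = sin φ₁ sin φ₂ + cos φ₁ cos φ₂ cos Δλ, the central angle is δ ≈ 2.510 rad (143.8°).
Interpolate at f = 1/2 with slerp weights a = sin((1−f)δ)/sin δ ≈ 1.610, b = sin(fδ)/sin δ ≈ 1.610.
p = a·p₁ + b·p₂ ≈ (-0.835, -0.530, 0.152); φ = arcsin(p_z) ≈ 8.74°, λ = atan2(p_y, p_x) ≈ -147.61°.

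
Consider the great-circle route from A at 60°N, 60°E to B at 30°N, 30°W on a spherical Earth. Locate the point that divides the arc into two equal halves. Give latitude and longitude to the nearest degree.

Write both endpoints as unit vectors p₁, p₂ with components (cos φ cos λ, cos φ sin λ, sin φ).
The central angle between the endpoints is δ = arccos(p₁·p₂) ≈ 1.123 rad (64.3°).
Interpolate at f = 1/2 with slerp weights a = sin((1−f)δ)/sin δ ≈ 0.591, b = sin(fδ)/sin δ ≈ 0.591.
p = a·p₁ + b·p₂ ≈ (0.591, 0.000, 0.807); φ = arcsin(p_z) ≈ 53.79°, λ = atan2(p_y, p_x) ≈ 0.00°.

≈ 54°N, 0°E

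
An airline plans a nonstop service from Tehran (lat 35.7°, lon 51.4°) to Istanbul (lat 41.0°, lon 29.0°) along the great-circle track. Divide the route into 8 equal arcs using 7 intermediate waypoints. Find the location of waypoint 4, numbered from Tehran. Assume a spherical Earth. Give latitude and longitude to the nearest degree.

≈ lat 39°, lon 41°

The haversine formula gives a central angle δ ≈ 0.319 rad (18.3°) between the endpoints.
Interpolate at f = 4/8 with slerp weights a = sin((1−f)δ)/sin δ ≈ 0.506, b = sin(fδ)/sin δ ≈ 0.506.
p = a·p₁ + b·p₂ ≈ (0.591, 0.507, 0.628); φ = arcsin(p_z) ≈ 38.89°, λ = atan2(p_y, p_x) ≈ 40.62°.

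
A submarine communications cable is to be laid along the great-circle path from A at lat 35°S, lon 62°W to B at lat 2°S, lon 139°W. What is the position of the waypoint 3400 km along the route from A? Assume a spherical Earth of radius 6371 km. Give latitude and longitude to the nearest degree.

Write both endpoints as unit vectors p₁, p₂ with components (cos φ cos λ, cos φ sin λ, sin φ).
The central angle between the endpoints is δ = arccos(p₁·p₂) ≈ 1.365 rad (78.2°). The total great-circle distance is δ·R ≈ 1.365 × 6371 ≈ 8698 km, so the target fraction is f = 3400/8698 ≈ 0.391.
Interpolate at f ≈ 0.391 with slerp weights a = sin((1−f)δ)/sin δ ≈ 0.755, b = sin(fδ)/sin δ ≈ 0.520.
p = a·p₁ + b·p₂ ≈ (-0.102, -0.887, -0.451); φ = arcsin(p_z) ≈ -26.81°, λ = atan2(p_y, p_x) ≈ -96.54°.

≈ lat 27°S, lon 97°W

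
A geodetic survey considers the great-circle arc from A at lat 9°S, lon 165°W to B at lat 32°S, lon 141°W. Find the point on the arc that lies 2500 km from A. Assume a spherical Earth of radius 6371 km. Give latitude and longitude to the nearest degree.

Write both endpoints as unit vectors p₁, p₂ with components (cos φ cos λ, cos φ sin λ, sin φ).
The central angle between the endpoints is δ = arccos(p₁·p₂) ≈ 0.558 rad (32.0°). The total great-circle distance is δ·R ≈ 0.558 × 6371 ≈ 3558 km, so the target fraction is f = 2500/3558 ≈ 0.703.
Interpolate at f ≈ 0.703 with slerp weights a = sin((1−f)δ)/sin δ ≈ 0.312, b = sin(fδ)/sin δ ≈ 0.722.
p = a·p₁ + b·p₂ ≈ (-0.773, -0.465, -0.431); φ = arcsin(p_z) ≈ -25.55°, λ = atan2(p_y, p_x) ≈ -148.98°.

≈ lat 26°S, lon 149°W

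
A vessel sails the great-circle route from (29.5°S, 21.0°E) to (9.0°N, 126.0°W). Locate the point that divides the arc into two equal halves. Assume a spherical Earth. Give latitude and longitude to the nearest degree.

Write both endpoints as unit vectors p₁, p₂ with components (cos φ cos λ, cos φ sin λ, sin φ).
The central angle between the endpoints is δ = arccos(p₁·p₂) ≈ 2.495 rad (142.9°).
Interpolate at f = 1/2 with slerp weights a = sin((1−f)δ)/sin δ ≈ 1.573, b = sin(fδ)/sin δ ≈ 1.573.
p = a·p₁ + b·p₂ ≈ (0.365, -0.766, -0.529); φ = arcsin(p_z) ≈ -31.91°, λ = atan2(p_y, p_x) ≈ -64.53°.

≈ (32°S, 65°W)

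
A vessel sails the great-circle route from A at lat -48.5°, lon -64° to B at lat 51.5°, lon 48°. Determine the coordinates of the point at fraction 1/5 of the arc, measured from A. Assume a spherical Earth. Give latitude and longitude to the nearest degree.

Convert each endpoint to a unit vector on the sphere (x = cos φ cos λ, y = cos φ sin λ, z = sin φ).
The central angle between the endpoints is δ = arccos(p₁·p₂) ≈ 2.405 rad (137.8°).
Interpolate at f = 1/5 with slerp weights a = sin((1−f)δ)/sin δ ≈ 1.397, b = sin(fδ)/sin δ ≈ 0.689.
p = a·p₁ + b·p₂ ≈ (0.692, -0.513, -0.507); φ = arcsin(p_z) ≈ -30.47°, λ = atan2(p_y, p_x) ≈ -36.54°.

≈ lat -30°, lon -37°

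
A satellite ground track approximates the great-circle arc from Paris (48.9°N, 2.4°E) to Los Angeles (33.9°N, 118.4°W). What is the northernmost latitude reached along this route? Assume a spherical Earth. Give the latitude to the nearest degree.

The great circle lies in the plane with unit normal n̂ = (p₁ × p₂)/|p₁ × p₂|.
Here n̂_z ≈ -0.473; the vertex latitude is φ_max = arccos|n̂_z| ≈ 61.7°.
Check via Clairaut: cos φ_max = |cos φ₁| · sin C = cos(48.9°)·sin(46.1°) ≈ 0.473, again giving ≈ 61.7°.

≈ 62°N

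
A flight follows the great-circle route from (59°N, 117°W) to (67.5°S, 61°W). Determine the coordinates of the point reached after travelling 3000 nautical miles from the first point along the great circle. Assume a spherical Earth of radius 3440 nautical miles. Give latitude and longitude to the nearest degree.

Write both endpoints as unit vectors p₁, p₂ with components (cos φ cos λ, cos φ sin λ, sin φ).
The central angle between the endpoints is δ = arccos(p₁·p₂) ≈ 2.321 rad (133.0°). The total great-circle distance is δ·R ≈ 2.321 × 3440 ≈ 7984 nmi, so the target fraction is f = 3000/7984 ≈ 0.376.
Interpolate at f ≈ 0.376 with slerp weights a = sin((1−f)δ)/sin δ ≈ 1.357, b = sin(fδ)/sin δ ≈ 1.047.
p = a·p₁ + b·p₂ ≈ (-0.123, -0.973, 0.196); φ = arcsin(p_z) ≈ 11.30°, λ = atan2(p_y, p_x) ≈ -97.21°.

≈ (11°N, 97°W)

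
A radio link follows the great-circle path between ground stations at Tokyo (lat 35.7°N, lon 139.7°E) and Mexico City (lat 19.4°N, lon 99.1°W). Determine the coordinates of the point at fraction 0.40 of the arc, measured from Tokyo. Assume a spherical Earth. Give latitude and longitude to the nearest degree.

Write both endpoints as unit vectors p₁, p₂ with components (cos φ cos λ, cos φ sin λ, sin φ).
The central angle between the endpoints is δ = arccos(p₁·p₂) ≈ 1.775 rad (101.7°).
Interpolate at f = 0.40 with slerp weights a = sin((1−f)δ)/sin δ ≈ 0.893, b = sin(fδ)/sin δ ≈ 0.666.
p = a·p₁ + b·p₂ ≈ (-0.653, -0.151, 0.742); φ = arcsin(p_z) ≈ 47.94°, λ = atan2(p_y, p_x) ≈ -166.99°.

≈ lat 48°N, lon 167°W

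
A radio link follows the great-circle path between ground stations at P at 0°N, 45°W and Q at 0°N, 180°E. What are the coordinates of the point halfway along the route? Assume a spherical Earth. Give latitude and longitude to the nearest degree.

The haversine formula gives a central angle δ ≈ 2.356 rad (135.0°) between the endpoints.
Interpolate at f = 1/2 with slerp weights a = sin((1−f)δ)/sin δ ≈ 1.307, b = sin(fδ)/sin δ ≈ 1.307.
p = a·p₁ + b·p₂ ≈ (-0.383, -0.924, 0.000); φ = arcsin(p_z) ≈ 0.00°, λ = atan2(p_y, p_x) ≈ -112.50°.

≈ 0°N, 112°W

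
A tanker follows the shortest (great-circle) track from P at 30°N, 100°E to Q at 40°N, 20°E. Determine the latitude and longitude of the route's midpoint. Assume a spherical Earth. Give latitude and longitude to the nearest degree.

≈ 42°N, 63°E

The haversine formula gives a central angle δ ≈ 1.119 rad (64.1°) between the endpoints.
Interpolate at f = 1/2 with slerp weights a = sin((1−f)δ)/sin δ ≈ 0.590, b = sin(fδ)/sin δ ≈ 0.590.
p = a·p₁ + b·p₂ ≈ (0.336, 0.658, 0.674); φ = arcsin(p_z) ≈ 42.39°, λ = atan2(p_y, p_x) ≈ 62.94°.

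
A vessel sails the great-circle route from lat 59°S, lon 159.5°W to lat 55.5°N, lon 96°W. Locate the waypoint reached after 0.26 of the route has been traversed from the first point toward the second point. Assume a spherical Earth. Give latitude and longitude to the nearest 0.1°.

The haversine formula gives a central angle δ ≈ 2.185 rad (125.2°) between the endpoints.
Interpolate at f = 0.26 with slerp weights a = sin((1−f)δ)/sin δ ≈ 1.222, b = sin(fδ)/sin δ ≈ 0.658.
p = a·p₁ + b·p₂ ≈ (-0.629, -0.591, -0.505); φ = arcsin(p_z) ≈ -30.34°, λ = atan2(p_y, p_x) ≈ -136.75°.

≈ lat 30.3°S, lon 136.8°W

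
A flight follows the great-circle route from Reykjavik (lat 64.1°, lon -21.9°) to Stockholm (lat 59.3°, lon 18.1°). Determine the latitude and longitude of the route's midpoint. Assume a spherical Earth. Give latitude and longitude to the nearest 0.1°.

Write both endpoints as unit vectors p₁, p₂ with components (cos φ cos λ, cos φ sin λ, sin φ).
The central angle between the endpoints is δ = arccos(p₁·p₂) ≈ 0.335 rad (19.2°).
Interpolate at f = 1/2 with slerp weights a = sin((1−f)δ)/sin δ ≈ 0.507, b = sin(fδ)/sin δ ≈ 0.507.
p = a·p₁ + b·p₂ ≈ (0.452, -0.002, 0.892); φ = arcsin(p_z) ≈ 63.15°, λ = atan2(p_y, p_x) ≈ -0.28°.

≈ lat 63.2°, lon -0.3°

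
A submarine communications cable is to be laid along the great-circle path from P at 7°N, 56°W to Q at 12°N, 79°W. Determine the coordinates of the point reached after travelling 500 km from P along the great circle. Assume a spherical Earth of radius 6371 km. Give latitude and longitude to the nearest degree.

Write both endpoints as unit vectors p₁, p₂ with components (cos φ cos λ, cos φ sin λ, sin φ).
The central angle between the endpoints is δ = arccos(p₁·p₂) ≈ 0.405 rad (23.2°). The total great-circle distance is δ·R ≈ 0.405 × 6371 ≈ 2582 km, so the target fraction is f = 500/2582 ≈ 0.194.
Interpolate at f ≈ 0.194 with slerp weights a = sin((1−f)δ)/sin δ ≈ 0.814, b = sin(fδ)/sin δ ≈ 0.199.
p = a·p₁ + b·p₂ ≈ (0.489, -0.861, 0.141); φ = arcsin(p_z) ≈ 8.08°, λ = atan2(p_y, p_x) ≈ -60.40°.

≈ 8°N, 60°W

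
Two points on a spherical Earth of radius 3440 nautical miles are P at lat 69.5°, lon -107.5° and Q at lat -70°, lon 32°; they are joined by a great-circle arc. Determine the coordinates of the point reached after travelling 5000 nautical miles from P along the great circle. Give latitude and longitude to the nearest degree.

Convert each endpoint to a unit vector on the sphere (x = cos φ cos λ, y = cos φ sin λ, z = sin φ).
The central angle between the endpoints is δ = arccos(p₁·p₂) ≈ 2.901 rad (166.2°). The total great-circle distance is δ·R ≈ 2.901 × 3440 ≈ 9980 nmi, so the target fraction is f = 5000/9980 ≈ 0.501.
Interpolate at f ≈ 0.501 with slerp weights a = sin((1−f)δ)/sin δ ≈ 4.170, b = sin(fδ)/sin δ ≈ 4.173.
p = a·p₁ + b·p₂ ≈ (0.771, -0.636, -0.015); φ = arcsin(p_z) ≈ -0.88°, λ = atan2(p_y, p_x) ≈ -39.53°.

≈ lat -1°, lon -40°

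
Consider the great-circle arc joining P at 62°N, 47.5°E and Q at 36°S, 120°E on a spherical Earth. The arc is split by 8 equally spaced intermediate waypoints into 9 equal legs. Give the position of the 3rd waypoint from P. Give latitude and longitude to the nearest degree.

Convert each endpoint to a unit vector on the sphere (x = cos φ cos λ, y = cos φ sin λ, z = sin φ).
The central angle between the endpoints is δ = arccos(p₁·p₂) ≈ 1.988 rad (113.9°).
Interpolate at f = 3/9 with slerp weights a = sin((1−f)δ)/sin δ ≈ 1.061, b = sin(fδ)/sin δ ≈ 0.673.
p = a·p₁ + b·p₂ ≈ (0.064, 0.838, 0.541); φ = arcsin(p_z) ≈ 32.76°, λ = atan2(p_y, p_x) ≈ 85.61°.

≈ 33°N, 86°E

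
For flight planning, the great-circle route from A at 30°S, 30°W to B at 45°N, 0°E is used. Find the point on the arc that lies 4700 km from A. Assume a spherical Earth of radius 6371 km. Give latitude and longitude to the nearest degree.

The haversine formula gives a central angle δ ≈ 1.393 rad (79.8°) between the endpoints. The total great-circle distance is δ·R ≈ 1.393 × 6371 ≈ 8875 km, so the target fraction is f = 4700/8875 ≈ 0.530.
Interpolate at f ≈ 0.530 with slerp weights a = sin((1−f)δ)/sin δ ≈ 0.619, b = sin(fδ)/sin δ ≈ 0.683.
p = a·p₁ + b·p₂ ≈ (0.948, -0.268, 0.174); φ = arcsin(p_z) ≈ 10.00°, λ = atan2(p_y, p_x) ≈ -15.80°.

≈ 10°N, 16°W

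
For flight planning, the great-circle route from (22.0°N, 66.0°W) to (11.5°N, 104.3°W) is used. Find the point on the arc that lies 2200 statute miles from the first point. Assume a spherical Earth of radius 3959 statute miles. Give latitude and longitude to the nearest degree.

≈ (14°N, 98°W)

Write both endpoints as unit vectors p₁, p₂ with components (cos φ cos λ, cos φ sin λ, sin φ).
The central angle between the endpoints is δ = arccos(p₁·p₂) ≈ 0.664 rad (38.0°). The total great-circle distance is δ·R ≈ 0.664 × 3959 ≈ 2628 mi, so the target fraction is f = 2200/2628 ≈ 0.837.
Interpolate at f ≈ 0.837 with slerp weights a = sin((1−f)δ)/sin δ ≈ 0.175, b = sin(fδ)/sin δ ≈ 0.856.
p = a·p₁ + b·p₂ ≈ (-0.141, -0.961, 0.236); φ = arcsin(p_z) ≈ 13.67°, λ = atan2(p_y, p_x) ≈ -98.36°.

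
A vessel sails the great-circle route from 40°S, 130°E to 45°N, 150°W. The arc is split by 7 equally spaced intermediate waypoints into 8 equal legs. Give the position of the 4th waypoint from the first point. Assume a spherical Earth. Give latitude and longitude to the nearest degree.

≈ 3°N, 168°E

The haversine formula gives a central angle δ ≈ 1.940 rad (111.1°) between the endpoints.
Interpolate at f = 4/8 with slerp weights a = sin((1−f)δ)/sin δ ≈ 0.884, b = sin(fδ)/sin δ ≈ 0.884.
p = a·p₁ + b·p₂ ≈ (-0.977, 0.206, 0.057); φ = arcsin(p_z) ≈ 3.26°, λ = atan2(p_y, p_x) ≈ 168.08°.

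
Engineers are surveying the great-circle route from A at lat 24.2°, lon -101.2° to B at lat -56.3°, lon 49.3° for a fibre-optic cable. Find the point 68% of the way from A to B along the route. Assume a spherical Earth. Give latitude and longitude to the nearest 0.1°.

≈ lat -59.2°, lon -42.9°

Convert each endpoint to a unit vector on the sphere (x = cos φ cos λ, y = cos φ sin λ, z = sin φ).
The central angle between the endpoints is δ = arccos(p₁·p₂) ≈ 2.468 rad (141.4°).
Interpolate at f = 0.68 with slerp weights a = sin((1−f)δ)/sin δ ≈ 1.138, b = sin(fδ)/sin δ ≈ 1.594.
p = a·p₁ + b·p₂ ≈ (0.375, -0.348, -0.859); φ = arcsin(p_z) ≈ -59.23°, λ = atan2(p_y, p_x) ≈ -42.88°.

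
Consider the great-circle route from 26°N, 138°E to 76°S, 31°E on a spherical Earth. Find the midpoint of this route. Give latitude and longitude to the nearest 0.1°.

Write both endpoints as unit vectors p₁, p₂ with components (cos φ cos λ, cos φ sin λ, sin φ).
The central angle between the endpoints is δ = arccos(p₁·p₂) ≈ 2.082 rad (119.3°).
Interpolate at f = 1/2 with slerp weights a = sin((1−f)δ)/sin δ ≈ 0.989, b = sin(fδ)/sin δ ≈ 0.989.
p = a·p₁ + b·p₂ ≈ (-0.456, 0.718, -0.526); φ = arcsin(p_z) ≈ -31.74°, λ = atan2(p_y, p_x) ≈ 122.39°.

≈ 31.7°S, 122.4°E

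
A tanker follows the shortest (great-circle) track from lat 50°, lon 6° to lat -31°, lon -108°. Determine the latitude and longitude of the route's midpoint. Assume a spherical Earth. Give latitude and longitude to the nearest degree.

≈ lat 17°, lon -63°

The haversine formula gives a central angle δ ≈ 2.238 rad (128.2°) between the endpoints.
Interpolate at f = 1/2 with slerp weights a = sin((1−f)δ)/sin δ ≈ 1.145, b = sin(fδ)/sin δ ≈ 1.145.
p = a·p₁ + b·p₂ ≈ (0.429, -0.857, 0.287); φ = arcsin(p_z) ≈ 16.70°, λ = atan2(p_y, p_x) ≈ -63.41°.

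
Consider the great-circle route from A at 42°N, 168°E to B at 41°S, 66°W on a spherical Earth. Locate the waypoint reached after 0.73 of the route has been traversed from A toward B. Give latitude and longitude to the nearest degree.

≈ 21°S, 104°W

Write both endpoints as unit vectors p₁, p₂ with components (cos φ cos λ, cos φ sin λ, sin φ).
The central angle between the endpoints is δ = arccos(p₁·p₂) ≈ 2.448 rad (140.2°).
Interpolate at f = 0.73 with slerp weights a = sin((1−f)δ)/sin δ ≈ 0.960, b = sin(fδ)/sin δ ≈ 1.527.
p = a·p₁ + b·p₂ ≈ (-0.229, -0.905, -0.360); φ = arcsin(p_z) ≈ -21.09°, λ = atan2(p_y, p_x) ≈ -104.19°.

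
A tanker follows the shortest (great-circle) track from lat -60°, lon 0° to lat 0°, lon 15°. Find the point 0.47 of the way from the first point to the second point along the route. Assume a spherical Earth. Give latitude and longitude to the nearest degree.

The haversine formula gives a central angle δ ≈ 1.067 rad (61.1°) between the endpoints.
Interpolate at f = 0.47 with slerp weights a = sin((1−f)δ)/sin δ ≈ 0.612, b = sin(fδ)/sin δ ≈ 0.549.
p = a·p₁ + b·p₂ ≈ (0.836, 0.142, -0.530); φ = arcsin(p_z) ≈ -32.00°, λ = atan2(p_y, p_x) ≈ 9.64°.

≈ lat -32°, lon 10°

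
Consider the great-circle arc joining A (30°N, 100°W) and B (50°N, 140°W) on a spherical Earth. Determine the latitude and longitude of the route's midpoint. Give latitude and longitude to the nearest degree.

Convert each endpoint to a unit vector on the sphere (x = cos φ cos λ, y = cos φ sin λ, z = sin φ).
The central angle between the endpoints is δ = arccos(p₁·p₂) ≈ 0.628 rad (36.0°).
Interpolate at f = 1/2 with slerp weights a = sin((1−f)δ)/sin δ ≈ 0.526, b = sin(fδ)/sin δ ≈ 0.526.
p = a·p₁ + b·p₂ ≈ (-0.338, -0.666, 0.666); φ = arcsin(p_z) ≈ 41.72°, λ = atan2(p_y, p_x) ≈ -116.92°.

≈ (42°N, 117°W)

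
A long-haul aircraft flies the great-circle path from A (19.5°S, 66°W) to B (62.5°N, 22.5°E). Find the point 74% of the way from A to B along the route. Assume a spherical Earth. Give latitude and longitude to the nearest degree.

Write both endpoints as unit vectors p₁, p₂ with components (cos φ cos λ, cos φ sin λ, sin φ).
The central angle between the endpoints is δ = arccos(p₁·p₂) ≈ 1.859 rad (106.5°).
Interpolate at f = 0.74 with slerp weights a = sin((1−f)δ)/sin δ ≈ 0.485, b = sin(fδ)/sin δ ≈ 1.023.
p = a·p₁ + b·p₂ ≈ (0.623, -0.237, 0.746); φ = arcsin(p_z) ≈ 48.24°, λ = atan2(p_y, p_x) ≈ -20.82°.

≈ (48°N, 21°W)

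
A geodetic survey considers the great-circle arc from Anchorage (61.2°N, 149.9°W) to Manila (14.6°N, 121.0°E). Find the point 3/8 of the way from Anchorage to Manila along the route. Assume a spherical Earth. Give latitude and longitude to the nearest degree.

From cos δ = sin φ₁ sin φ₂ + cos φ₁ cos φ₂ cos Δλ, the central angle is δ ≈ 1.341 rad (76.8°).
Interpolate at f = 3/8 with slerp weights a = sin((1−f)δ)/sin δ ≈ 0.763, b = sin(fδ)/sin δ ≈ 0.495.
p = a·p₁ + b·p₂ ≈ (-0.565, 0.226, 0.794); φ = arcsin(p_z) ≈ 52.53°, λ = atan2(p_y, p_x) ≈ 158.19°.

≈ (53°N, 158°E)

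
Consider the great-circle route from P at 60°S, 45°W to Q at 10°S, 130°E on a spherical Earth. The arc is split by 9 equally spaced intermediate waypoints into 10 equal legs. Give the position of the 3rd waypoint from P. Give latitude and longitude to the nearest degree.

The haversine formula gives a central angle δ ≈ 1.918 rad (109.9°) between the endpoints.
Interpolate at f = 3/10 with slerp weights a = sin((1−f)δ)/sin δ ≈ 1.036, b = sin(fδ)/sin δ ≈ 0.579.
p = a·p₁ + b·p₂ ≈ (-0.000, 0.070, -0.998); φ = arcsin(p_z) ≈ -85.97°, λ = atan2(p_y, p_x) ≈ 90.06°.

≈ 86°S, 90°E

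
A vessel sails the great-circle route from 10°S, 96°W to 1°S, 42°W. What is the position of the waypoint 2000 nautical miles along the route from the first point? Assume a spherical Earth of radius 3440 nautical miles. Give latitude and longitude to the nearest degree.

Convert each endpoint to a unit vector on the sphere (x = cos φ cos λ, y = cos φ sin λ, z = sin φ).
The central angle between the endpoints is δ = arccos(p₁·p₂) ≈ 0.950 rad (54.4°). The total great-circle distance is δ·R ≈ 0.950 × 3440 ≈ 3268 nmi, so the target fraction is f = 2000/3268 ≈ 0.612.
Interpolate at f ≈ 0.612 with slerp weights a = sin((1−f)δ)/sin δ ≈ 0.443, b = sin(fδ)/sin δ ≈ 0.675.
p = a·p₁ + b·p₂ ≈ (0.456, -0.885, -0.089); φ = arcsin(p_z) ≈ -5.09°, λ = atan2(p_y, p_x) ≈ -62.75°.

≈ 5°S, 63°W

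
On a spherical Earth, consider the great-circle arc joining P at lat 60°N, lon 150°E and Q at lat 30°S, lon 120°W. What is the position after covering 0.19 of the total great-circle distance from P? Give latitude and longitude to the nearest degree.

Write both endpoints as unit vectors p₁, p₂ with components (cos φ cos λ, cos φ sin λ, sin φ).
The central angle between the endpoints is δ = arccos(p₁·p₂) ≈ 2.019 rad (115.7°).
Interpolate at f = 0.19 with slerp weights a = sin((1−f)δ)/sin δ ≈ 1.107, b = sin(fδ)/sin δ ≈ 0.415.
p = a·p₁ + b·p₂ ≈ (-0.659, -0.035, 0.751); φ = arcsin(p_z) ≈ 48.70°, λ = atan2(p_y, p_x) ≈ -177.00°.

≈ lat 49°N, lon 177°W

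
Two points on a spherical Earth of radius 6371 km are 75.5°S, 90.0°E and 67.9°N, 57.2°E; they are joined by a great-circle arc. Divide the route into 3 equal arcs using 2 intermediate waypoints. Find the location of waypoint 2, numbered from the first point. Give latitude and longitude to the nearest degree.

Convert each endpoint to a unit vector on the sphere (x = cos φ cos λ, y = cos φ sin λ, z = sin φ).
The central angle between the endpoints is δ = arccos(p₁·p₂) ≈ 2.528 rad (144.9°).
Interpolate at f = 2/3 with slerp weights a = sin((1−f)δ)/sin δ ≈ 1.297, b = sin(fδ)/sin δ ≈ 1.726.
p = a·p₁ + b·p₂ ≈ (0.352, 0.871, 0.344); φ = arcsin(p_z) ≈ 20.09°, λ = atan2(p_y, p_x) ≈ 68.00°.

≈ 20°N, 68°E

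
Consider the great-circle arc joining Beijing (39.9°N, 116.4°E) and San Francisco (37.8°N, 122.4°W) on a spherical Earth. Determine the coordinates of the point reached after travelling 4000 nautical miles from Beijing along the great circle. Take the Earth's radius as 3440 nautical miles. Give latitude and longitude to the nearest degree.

Write both endpoints as unit vectors p₁, p₂ with components (cos φ cos λ, cos φ sin λ, sin φ).
The central angle between the endpoints is δ = arccos(p₁·p₂) ≈ 1.492 rad (85.5°). The total great-circle distance is δ·R ≈ 1.492 × 3440 ≈ 5131 nmi, so the target fraction is f = 4000/5131 ≈ 0.780.
Interpolate at f ≈ 0.780 with slerp weights a = sin((1−f)δ)/sin δ ≈ 0.324, b = sin(fδ)/sin δ ≈ 0.921.
p = a·p₁ + b·p₂ ≈ (-0.500, -0.392, 0.772); φ = arcsin(p_z) ≈ 50.55°, λ = atan2(p_y, p_x) ≈ -141.94°.

≈ 51°N, 142°W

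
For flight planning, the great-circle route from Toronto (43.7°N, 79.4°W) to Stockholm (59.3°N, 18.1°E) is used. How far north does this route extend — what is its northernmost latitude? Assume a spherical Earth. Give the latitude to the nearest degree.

≈ 64°N

The great circle lies in the plane with unit normal n̂ = (p₁ × p₂)/|p₁ × p₂|.
Here n̂_z ≈ +0.437; the vertex latitude is φ_max = arccos|n̂_z| ≈ 64.1°.
Check via Clairaut: cos φ_max = |cos φ₁| · sin C = cos(43.7°)·sin(37.2°) ≈ 0.437, again giving ≈ 64.1°.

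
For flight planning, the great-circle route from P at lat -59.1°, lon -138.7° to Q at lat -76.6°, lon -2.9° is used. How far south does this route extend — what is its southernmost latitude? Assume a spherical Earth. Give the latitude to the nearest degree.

≈ -83°

The great circle lies in the plane with unit normal n̂ = (p₁ × p₂)/|p₁ × p₂|.
Here n̂_z ≈ +0.125; the vertex latitude is φ_max = arccos|n̂_z| ≈ 82.8°.
Check via Clairaut: cos φ_max = |cos φ₁| · sin C = cos(59.1°)·sin(165.9°) ≈ 0.125, again giving ≈ 82.8°.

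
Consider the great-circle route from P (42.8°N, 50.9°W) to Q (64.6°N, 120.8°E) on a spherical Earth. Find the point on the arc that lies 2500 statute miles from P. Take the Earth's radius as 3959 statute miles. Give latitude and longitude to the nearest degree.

Write both endpoints as unit vectors p₁, p₂ with components (cos φ cos λ, cos φ sin λ, sin φ).
The central angle between the endpoints is δ = arccos(p₁·p₂) ≈ 1.264 rad (72.4°). The total great-circle distance is δ·R ≈ 1.264 × 3959 ≈ 5003 mi, so the target fraction is f = 2500/5003 ≈ 0.500.
Interpolate at f ≈ 0.500 with slerp weights a = sin((1−f)δ)/sin δ ≈ 0.620, b = sin(fδ)/sin δ ≈ 0.619.
p = a·p₁ + b·p₂ ≈ (0.151, -0.125, 0.981); φ = arcsin(p_z) ≈ 78.71°, λ = atan2(p_y, p_x) ≈ -39.60°.

≈ (79°N, 40°W)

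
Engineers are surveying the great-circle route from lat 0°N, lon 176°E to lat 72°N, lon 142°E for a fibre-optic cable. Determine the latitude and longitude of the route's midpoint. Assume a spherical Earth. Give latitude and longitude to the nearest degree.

The haversine formula gives a central angle δ ≈ 1.312 rad (75.2°) between the endpoints.
Interpolate at f = 1/2 with slerp weights a = sin((1−f)δ)/sin δ ≈ 0.631, b = sin(fδ)/sin δ ≈ 0.631.
p = a·p₁ + b·p₂ ≈ (-0.783, 0.164, 0.600); φ = arcsin(p_z) ≈ 36.87°, λ = atan2(p_y, p_x) ≈ 168.17°.

≈ lat 37°N, lon 168°E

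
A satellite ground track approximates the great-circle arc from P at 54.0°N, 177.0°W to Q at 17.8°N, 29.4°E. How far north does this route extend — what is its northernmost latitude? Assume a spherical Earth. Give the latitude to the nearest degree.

≈ 75°N

The great circle lies in the plane with unit normal n̂ = (p₁ × p₂)/|p₁ × p₂|.
Here n̂_z ≈ -0.257; the vertex latitude is φ_max = arccos|n̂_z| ≈ 75.1°.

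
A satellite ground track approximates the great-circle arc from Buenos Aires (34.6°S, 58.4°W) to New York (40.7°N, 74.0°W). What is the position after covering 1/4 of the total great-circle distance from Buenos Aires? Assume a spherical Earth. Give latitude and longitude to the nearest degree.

From cos δ = sin φ₁ sin φ₂ + cos φ₁ cos φ₂ cos Δλ, the central angle is δ ≈ 1.338 rad (76.7°).
Interpolate at f = 1/4 with slerp weights a = sin((1−f)δ)/sin δ ≈ 0.867, b = sin(fδ)/sin δ ≈ 0.337.
p = a·p₁ + b·p₂ ≈ (0.444, -0.854, -0.272); φ = arcsin(p_z) ≈ -15.79°, λ = atan2(p_y, p_x) ≈ -62.50°.

≈ 16°S, 62°W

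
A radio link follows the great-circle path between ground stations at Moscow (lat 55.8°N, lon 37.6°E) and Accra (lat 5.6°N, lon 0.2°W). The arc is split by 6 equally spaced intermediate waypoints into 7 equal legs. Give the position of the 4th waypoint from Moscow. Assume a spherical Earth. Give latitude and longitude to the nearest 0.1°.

≈ lat 28.3°N, lon 11.0°E

Convert each endpoint to a unit vector on the sphere (x = cos φ cos λ, y = cos φ sin λ, z = sin φ).
The central angle between the endpoints is δ = arccos(p₁·p₂) ≈ 1.021 rad (58.5°).
Interpolate at f = 4/7 with slerp weights a = sin((1−f)δ)/sin δ ≈ 0.497, b = sin(fδ)/sin δ ≈ 0.646.
p = a·p₁ + b·p₂ ≈ (0.864, 0.168, 0.474); φ = arcsin(p_z) ≈ 28.30°, λ = atan2(p_y, p_x) ≈ 11.01°.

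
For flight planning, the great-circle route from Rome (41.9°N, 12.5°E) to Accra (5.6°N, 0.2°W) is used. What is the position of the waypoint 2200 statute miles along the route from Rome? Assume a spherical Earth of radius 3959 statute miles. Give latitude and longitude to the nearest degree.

≈ 12°N, 1°E

Write both endpoints as unit vectors p₁, p₂ with components (cos φ cos λ, cos φ sin λ, sin φ).
The central angle between the endpoints is δ = arccos(p₁·p₂) ≈ 0.664 rad (38.0°). The total great-circle distance is δ·R ≈ 0.664 × 3959 ≈ 2627 mi, so the target fraction is f = 2200/2627 ≈ 0.837.
Interpolate at f ≈ 0.837 with slerp weights a = sin((1−f)δ)/sin δ ≈ 0.175, b = sin(fδ)/sin δ ≈ 0.856.
p = a·p₁ + b·p₂ ≈ (0.979, 0.025, 0.200); φ = arcsin(p_z) ≈ 11.55°, λ = atan2(p_y, p_x) ≈ 1.47°.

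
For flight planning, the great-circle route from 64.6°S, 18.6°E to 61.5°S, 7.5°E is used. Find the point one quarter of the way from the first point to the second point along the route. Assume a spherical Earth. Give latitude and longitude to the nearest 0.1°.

≈ 63.9°S, 15.6°E

Write both endpoints as unit vectors p₁, p₂ with components (cos φ cos λ, cos φ sin λ, sin φ).
The central angle between the endpoints is δ = arccos(p₁·p₂) ≈ 0.103 rad (5.9°).
Interpolate at f = 1/4 with slerp weights a = sin((1−f)δ)/sin δ ≈ 0.751, b = sin(fδ)/sin δ ≈ 0.250.
p = a·p₁ + b·p₂ ≈ (0.424, 0.118, -0.898); φ = arcsin(p_z) ≈ -63.91°, λ = atan2(p_y, p_x) ≈ 15.60°.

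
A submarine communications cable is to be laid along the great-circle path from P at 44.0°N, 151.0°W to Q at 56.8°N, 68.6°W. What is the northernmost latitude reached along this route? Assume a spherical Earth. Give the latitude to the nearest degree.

The great circle lies in the plane with unit normal n̂ = (p₁ × p₂)/|p₁ × p₂|.
Here n̂_z ≈ +0.505; the vertex latitude is φ_max = arccos|n̂_z| ≈ 59.7°.

≈ 60°N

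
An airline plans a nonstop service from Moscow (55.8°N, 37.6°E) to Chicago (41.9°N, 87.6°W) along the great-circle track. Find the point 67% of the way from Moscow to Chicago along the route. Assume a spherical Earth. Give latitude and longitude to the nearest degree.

Convert each endpoint to a unit vector on the sphere (x = cos φ cos λ, y = cos φ sin λ, z = sin φ).
The central angle between the endpoints is δ = arccos(p₁·p₂) ≈ 1.254 rad (71.9°).
Interpolate at f = 0.67 with slerp weights a = sin((1−f)δ)/sin δ ≈ 0.423, b = sin(fδ)/sin δ ≈ 0.784.
p = a·p₁ + b·p₂ ≈ (0.213, -0.438, 0.874); φ = arcsin(p_z) ≈ 60.87°, λ = atan2(p_y, p_x) ≈ -64.06°.

≈ 61°N, 64°W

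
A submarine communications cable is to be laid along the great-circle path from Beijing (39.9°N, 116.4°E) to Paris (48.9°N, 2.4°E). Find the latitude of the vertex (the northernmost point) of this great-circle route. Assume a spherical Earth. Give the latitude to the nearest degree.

≈ 61°N

The great circle lies in the plane with unit normal n̂ = (p₁ × p₂)/|p₁ × p₂|.
Here n̂_z ≈ -0.480; the vertex latitude is φ_max = arccos|n̂_z| ≈ 61.3°.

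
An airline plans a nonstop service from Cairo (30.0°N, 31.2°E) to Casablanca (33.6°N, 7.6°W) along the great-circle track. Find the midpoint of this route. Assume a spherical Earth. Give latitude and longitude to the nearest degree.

≈ (33°N, 12°E)

Write both endpoints as unit vectors p₁, p₂ with components (cos φ cos λ, cos φ sin λ, sin φ).
The central angle between the endpoints is δ = arccos(p₁·p₂) ≈ 0.576 rad (33.0°).
Interpolate at f = 1/2 with slerp weights a = sin((1−f)δ)/sin δ ≈ 0.521, b = sin(fδ)/sin δ ≈ 0.521.
p = a·p₁ + b·p₂ ≈ (0.817, 0.176, 0.549); φ = arcsin(p_z) ≈ 33.32°, λ = atan2(p_y, p_x) ≈ 12.19°.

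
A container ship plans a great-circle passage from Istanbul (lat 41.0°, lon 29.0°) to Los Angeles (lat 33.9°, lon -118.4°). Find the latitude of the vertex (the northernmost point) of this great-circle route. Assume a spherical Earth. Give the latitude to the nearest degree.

The great circle lies in the plane with unit normal n̂ = (p₁ × p₂)/|p₁ × p₂|.
Here n̂_z ≈ -0.342; the vertex latitude is φ_max = arccos|n̂_z| ≈ 70.0°.

≈ 70°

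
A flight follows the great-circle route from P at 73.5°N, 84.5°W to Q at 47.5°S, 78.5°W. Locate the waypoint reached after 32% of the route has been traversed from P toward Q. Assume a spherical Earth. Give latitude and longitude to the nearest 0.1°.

From cos δ = sin φ₁ sin φ₂ + cos φ₁ cos φ₂ cos Δλ, the central angle is δ ≈ 2.113 rad (121.1°).
Interpolate at f = 0.32 with slerp weights a = sin((1−f)δ)/sin δ ≈ 1.157, b = sin(fδ)/sin δ ≈ 0.731.
p = a·p₁ + b·p₂ ≈ (0.130, -0.811, 0.571); φ = arcsin(p_z) ≈ 34.80°, λ = atan2(p_y, p_x) ≈ -80.90°.

≈ 34.8°N, 80.9°W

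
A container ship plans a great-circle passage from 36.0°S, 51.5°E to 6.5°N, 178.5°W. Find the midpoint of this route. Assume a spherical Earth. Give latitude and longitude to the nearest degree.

Write both endpoints as unit vectors p₁, p₂ with components (cos φ cos λ, cos φ sin λ, sin φ).
The central angle between the endpoints is δ = arccos(p₁·p₂) ≈ 2.193 rad (125.7°).
Interpolate at f = 1/2 with slerp weights a = sin((1−f)δ)/sin δ ≈ 1.095, b = sin(fδ)/sin δ ≈ 1.095.
p = a·p₁ + b·p₂ ≈ (-0.536, 0.665, -0.520); φ = arcsin(p_z) ≈ -31.32°, λ = atan2(p_y, p_x) ≈ 128.88°.

≈ 31°S, 129°E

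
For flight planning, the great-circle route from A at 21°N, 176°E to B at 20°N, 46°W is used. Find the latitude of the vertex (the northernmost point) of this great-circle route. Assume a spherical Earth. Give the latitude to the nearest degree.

The great circle lies in the plane with unit normal n̂ = (p₁ × p₂)/|p₁ × p₂|.
Here n̂_z ≈ +0.692; the vertex latitude is φ_max = arccos|n̂_z| ≈ 46.2°.
Check via Clairaut: cos φ_max = |cos φ₁| · sin C = cos(21.0°)·sin(47.8°) ≈ 0.692, again giving ≈ 46.2°.

≈ 46°N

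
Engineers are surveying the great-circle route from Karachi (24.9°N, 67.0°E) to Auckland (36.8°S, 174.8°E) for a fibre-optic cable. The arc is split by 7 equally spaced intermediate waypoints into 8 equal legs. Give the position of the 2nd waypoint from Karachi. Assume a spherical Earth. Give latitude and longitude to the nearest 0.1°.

≈ 8.2°N, 92.6°E

Convert each endpoint to a unit vector on the sphere (x = cos φ cos λ, y = cos φ sin λ, z = sin φ).
The central angle between the endpoints is δ = arccos(p₁·p₂) ≈ 2.065 rad (118.3°).
Interpolate at f = 2/8 with slerp weights a = sin((1−f)δ)/sin δ ≈ 1.136, b = sin(fδ)/sin δ ≈ 0.561.
p = a·p₁ + b·p₂ ≈ (-0.045, 0.989, 0.142); φ = arcsin(p_z) ≈ 8.18°, λ = atan2(p_y, p_x) ≈ 92.58°.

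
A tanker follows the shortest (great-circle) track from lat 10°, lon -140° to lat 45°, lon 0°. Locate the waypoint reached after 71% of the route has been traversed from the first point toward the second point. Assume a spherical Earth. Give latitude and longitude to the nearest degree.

Convert each endpoint to a unit vector on the sphere (x = cos φ cos λ, y = cos φ sin λ, z = sin φ).
The central angle between the endpoints is δ = arccos(p₁·p₂) ≈ 1.994 rad (114.2°).
Interpolate at f = 0.71 with slerp weights a = sin((1−f)δ)/sin δ ≈ 0.599, b = sin(fδ)/sin δ ≈ 1.084.
p = a·p₁ + b·p₂ ≈ (0.314, -0.379, 0.870); φ = arcsin(p_z) ≈ 60.49°, λ = atan2(p_y, p_x) ≈ -50.39°.

≈ lat 60°, lon -50°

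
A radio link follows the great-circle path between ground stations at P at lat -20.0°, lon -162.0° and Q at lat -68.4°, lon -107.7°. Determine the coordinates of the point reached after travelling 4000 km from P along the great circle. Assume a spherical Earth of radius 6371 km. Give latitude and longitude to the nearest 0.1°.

The haversine formula gives a central angle δ ≈ 1.024 rad (58.7°) between the endpoints. The total great-circle distance is δ·R ≈ 1.024 × 6371 ≈ 6525 km, so the target fraction is f = 4000/6525 ≈ 0.613.
Interpolate at f ≈ 0.613 with slerp weights a = sin((1−f)δ)/sin δ ≈ 0.452, b = sin(fδ)/sin δ ≈ 0.688.
p = a·p₁ + b·p₂ ≈ (-0.481, -0.372, -0.794); φ = arcsin(p_z) ≈ -52.55°, λ = atan2(p_y, p_x) ≈ -142.24°.

≈ lat -52.5°, lon -142.2°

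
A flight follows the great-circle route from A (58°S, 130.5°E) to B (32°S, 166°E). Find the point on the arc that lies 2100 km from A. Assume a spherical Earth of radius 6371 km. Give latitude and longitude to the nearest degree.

Write both endpoints as unit vectors p₁, p₂ with components (cos φ cos λ, cos φ sin λ, sin φ).
The central angle between the endpoints is δ = arccos(p₁·p₂) ≈ 0.618 rad (35.4°). The total great-circle distance is δ·R ≈ 0.618 × 6371 ≈ 3935 km, so the target fraction is f = 2100/3935 ≈ 0.534.
Interpolate at f ≈ 0.534 with slerp weights a = sin((1−f)δ)/sin δ ≈ 0.490, b = sin(fδ)/sin δ ≈ 0.559.
p = a·p₁ + b·p₂ ≈ (-0.629, 0.312, -0.712); φ = arcsin(p_z) ≈ -45.41°, λ = atan2(p_y, p_x) ≈ 153.58°.

≈ (45°S, 154°E)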